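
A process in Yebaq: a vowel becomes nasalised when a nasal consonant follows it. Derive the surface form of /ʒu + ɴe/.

/u/ sits next to the nasal /ɴ/ and is therefore nasalised to [ũ].

[ʒũɴe]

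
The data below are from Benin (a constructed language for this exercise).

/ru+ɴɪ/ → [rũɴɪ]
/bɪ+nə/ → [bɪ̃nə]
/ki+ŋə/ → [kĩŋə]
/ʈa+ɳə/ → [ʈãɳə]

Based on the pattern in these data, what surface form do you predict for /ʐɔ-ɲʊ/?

The data show regressive nasality assimilation (vowel nasalisation): /u/ → [ũ] before /ɴ/; /ɪ/ → [ɪ̃] before /n/; /i/ → [ĩ] before /ŋ/; /a/ → [ã] before /ɳ/ — a vowel is nasalised by an immediately following nasal consonant.
/ɔ/ sits next to the nasal /ɲ/ and is therefore nasalised to [ɔ̃].

[ʐɔ̃ɲʊ]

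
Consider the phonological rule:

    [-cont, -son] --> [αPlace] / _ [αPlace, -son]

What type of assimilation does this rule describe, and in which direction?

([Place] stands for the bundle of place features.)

The rule copies the place features (abbreviated [Place]) from the environment onto the target, so the assimilating feature is place.
The conditioning segment sits to the right of the focus bar, meaning the trigger follows the segment that changes — regressive assimilation.

regressive place assimilation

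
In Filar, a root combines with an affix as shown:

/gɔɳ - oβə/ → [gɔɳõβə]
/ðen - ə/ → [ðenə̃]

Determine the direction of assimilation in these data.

The vowel /o/ surfaces as nasalised [õ] next to the preceding nasal /ɳ/ — it has acquired the [+nasal] feature of its neighbour.
Likewise in the remaining data: /ə/ → [ə̃] after /n/ — each time a vowel is nasalised next to a preceding nasal.
Because the conditioning nasal is to the left of the vowel that changes, the process is progressive (perseverative).

progressive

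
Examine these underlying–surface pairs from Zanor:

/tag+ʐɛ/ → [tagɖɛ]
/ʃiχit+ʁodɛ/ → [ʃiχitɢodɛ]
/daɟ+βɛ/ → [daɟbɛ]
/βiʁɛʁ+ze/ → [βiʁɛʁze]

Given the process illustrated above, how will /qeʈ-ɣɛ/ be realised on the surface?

The data show progressive manner assimilation: /ʐ/ → [ɖ] after /g/; /ʁ/ → [ɢ] after /t/; /β/ → [b] after /ɟ/. In each pair only manner changes, matching the preceding consonant, while place and voice stay constant.
No alternation appears in [βiʁɛʁze]: there the adjacent consonants already agree in manner (/z/ and /ʁ/ are both fricatives), so this form is consistent with the same rule.
/ɣ/ is a voiced velar fricative. The preceding trigger /ʈ/ is a stop, so /ɣ/ must become a stop as well.
A voiced velar stop is [g], so the surface segment is [g].

[qeʈgɛ]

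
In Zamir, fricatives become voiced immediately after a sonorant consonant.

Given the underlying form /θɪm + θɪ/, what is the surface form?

[θɪmðɪ]

/θ/ is a voiceless dental fricative. The preceding trigger /m/ is voiced, so /θ/ must become voiced as well.
Changing only its voicing to voiced gives [ð] — the voiced dental fricative.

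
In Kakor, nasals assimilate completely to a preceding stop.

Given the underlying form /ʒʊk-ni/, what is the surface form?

[ʒʊkki]

/n/ is the segment targeted by the rule; it sits immediately after /k/, so it assimilates completely and surfaces as [k].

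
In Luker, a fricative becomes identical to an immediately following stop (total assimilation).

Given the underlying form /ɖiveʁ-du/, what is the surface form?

/ʁ/ is the segment targeted by the rule; it sits immediately before /d/, so it assimilates completely and surfaces as [d].

[ɖiveddu]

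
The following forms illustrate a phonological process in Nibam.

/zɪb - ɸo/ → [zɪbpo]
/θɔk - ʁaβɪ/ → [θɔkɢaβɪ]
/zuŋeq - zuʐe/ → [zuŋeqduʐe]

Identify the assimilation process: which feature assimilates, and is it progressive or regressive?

progressive manner assimilation

Comparing underlying and surface forms, /ɸ/ → [p] is the alternation; the neighbouring /b/ is constant.
/ɸ/ is a fricative while /b/ is a stop; the output [p] is a stop, matching the trigger — so the feature that spreads is manner.
Place and voice are unchanged, so the assimilation is partial, not total.
The same holds elsewhere in the data: /ʁ/ → [ɢ] after /k/ (fricative → stop, matching a stop); /z/ → [d] after /q/ (fricative → stop, matching a stop) — only manner changes, and always toward the preceding segment.
The trigger is the preceding segment, so the direction is progressive (perseverative).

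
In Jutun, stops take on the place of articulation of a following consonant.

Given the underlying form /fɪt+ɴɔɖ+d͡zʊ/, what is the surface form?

[fɪqɴɔdd͡zʊ]

/t/ is a voiceless alveolar stop. The following trigger /ɴ/ is uvular, so /t/ must become uvular as well.
Changing only its place to uvular gives [q] — the voiceless uvular stop.
The same rule applies at the second boundary: /ɖ/ → [d] next to /d͡z/.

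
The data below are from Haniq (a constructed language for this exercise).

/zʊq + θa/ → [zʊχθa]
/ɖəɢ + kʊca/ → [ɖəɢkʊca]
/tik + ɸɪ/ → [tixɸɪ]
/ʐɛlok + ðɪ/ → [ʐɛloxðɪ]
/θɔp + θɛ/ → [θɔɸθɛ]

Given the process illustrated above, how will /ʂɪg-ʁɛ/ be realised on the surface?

[ʂɪɣʁɛ]

The data show regressive manner assimilation: /q/ → [χ] before /θ/; /k/ → [x] before /ɸ/; /k/ → [x] before /ð/; /p/ → [ɸ] before /θ/. In each pair only manner changes, matching the following consonant, while place and voice stay constant.
No alternation appears in [ɖəɢkʊca]: there the adjacent consonants already agree in manner (/ɢ/ and /k/ are both stops), so this form is consistent with the same rule.
The rule targets /g/ (voiced velar stop), which sits before the trigger /ʁ/ (fricative).
The voiced velar fricative is [ɣ], so /g/ → [ɣ].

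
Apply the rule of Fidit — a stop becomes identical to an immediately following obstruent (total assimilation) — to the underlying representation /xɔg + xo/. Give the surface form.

/g/ is the segment targeted by the rule; it sits immediately before /x/, so it assimilates completely and surfaces as [x].

[xɔxxo]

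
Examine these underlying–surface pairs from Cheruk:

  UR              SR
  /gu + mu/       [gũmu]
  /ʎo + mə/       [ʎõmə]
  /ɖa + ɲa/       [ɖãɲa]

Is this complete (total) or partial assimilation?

partial assimilation

The vowel /u/ surfaces as nasalised [ũ] next to the following nasal /m/ — it has acquired the [+nasal] feature of its neighbour.
The other forms show the same pattern: /o/ → [õ] before /m/; /a/ → [ã] before /ɲ/ — each time a vowel is nasalised next to a following nasal.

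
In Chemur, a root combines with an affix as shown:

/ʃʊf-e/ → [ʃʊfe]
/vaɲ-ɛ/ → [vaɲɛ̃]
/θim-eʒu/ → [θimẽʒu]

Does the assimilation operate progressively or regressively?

progressive

The vowel /ɛ/ surfaces as nasalised [ɛ̃] next to the preceding nasal /ɲ/ — it has acquired the [+nasal] feature of its neighbour.
Likewise in the remaining data: /e/ → [ẽ] after /m/ — each time a vowel is nasalised next to a preceding nasal.
No change occurs in [ʃʊfe] because the vowel at the boundary is adjacent to an oral consonant, not a nasal (/e/ next to /f/).
Because the conditioning nasal is to the left of the vowel that changes, the process is progressive (perseverative).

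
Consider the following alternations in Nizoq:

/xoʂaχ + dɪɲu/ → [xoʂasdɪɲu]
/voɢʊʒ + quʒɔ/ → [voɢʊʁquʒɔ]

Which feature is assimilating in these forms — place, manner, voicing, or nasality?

place

The segment that alternates is /χ/, which surfaces as [s] when adjacent to /d/.
The change uvular → alveolar matches the place of the following /d/, identifying this as place assimilation.
The same holds elsewhere in the data: /ʒ/ → [ʁ] before /q/ (postalveolar → uvular, matching uvular) — only place changes, and always toward the following segment.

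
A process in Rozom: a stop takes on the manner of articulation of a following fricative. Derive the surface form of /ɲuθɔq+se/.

[ɲuθɔχse]

/q/ is a voiceless uvular stop. The following trigger /s/ is a fricative, so /q/ must become a fricative as well.
A voiceless uvular fricative is [χ], so the surface segment is [χ].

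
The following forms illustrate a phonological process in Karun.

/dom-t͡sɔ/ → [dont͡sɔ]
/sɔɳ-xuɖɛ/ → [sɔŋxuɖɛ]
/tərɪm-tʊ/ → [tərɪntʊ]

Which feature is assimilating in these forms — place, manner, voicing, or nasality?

place

Comparing underlying and surface forms, /m/ → [n] is the alternation; the neighbouring /t͡s/ is constant.
The change bilabial → alveolar matches the place of the following /t͡s/, identifying this as place assimilation.
Checking the remaining alternations: /ɳ/ → [ŋ] before /x/ (retroflex → velar, matching velar); /m/ → [n] before /t/ (bilabial → alveolar, matching alveolar) — only place changes, and always toward the following segment.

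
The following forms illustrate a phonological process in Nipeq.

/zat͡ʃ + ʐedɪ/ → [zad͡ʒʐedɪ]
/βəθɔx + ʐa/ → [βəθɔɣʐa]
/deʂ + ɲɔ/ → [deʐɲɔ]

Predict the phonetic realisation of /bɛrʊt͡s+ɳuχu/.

The data show regressive voicing assimilation: /t͡ʃ/ → [d͡ʒ] before /ʐ/; /x/ → [ɣ] before /ʐ/; /ʂ/ → [ʐ] before /ɲ/. In each pair only voicing changes, matching the following consonant, while place and manner stay constant.
/t͡s/ is a voiceless alveolar affricate. The following trigger /ɳ/ is voiced, so /t͡s/ must become voiced as well.
Changing only its voicing to voiced gives [d͡z] — the voiced alveolar affricate.

[bɛrʊd͡zɳuχu]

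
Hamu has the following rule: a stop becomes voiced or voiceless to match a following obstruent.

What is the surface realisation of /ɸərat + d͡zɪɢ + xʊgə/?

The rule targets /t/ (voiceless alveolar stop), which sits before the trigger /d͡z/ (voiced).
Changing only its voicing to voiced gives [d] — the voiced alveolar stop.
The same rule applies at the second boundary: /ɢ/ → [q] next to /x/.

[ɸəradd͡zɪqxʊgə]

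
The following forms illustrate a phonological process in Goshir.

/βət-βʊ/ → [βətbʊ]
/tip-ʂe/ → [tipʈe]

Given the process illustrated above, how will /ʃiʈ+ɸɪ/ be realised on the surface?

[ʃiʈpɪ]

The data show progressive manner assimilation: /β/ → [b] after /t/; /ʂ/ → [ʈ] after /p/. In each pair only manner changes, matching the preceding consonant, while place and voice stay constant.
/ɸ/ is a voiceless bilabial fricative. The preceding trigger /ʈ/ is a stop, so /ɸ/ must become a stop as well.
The voiceless bilabial stop is [p], so /ɸ/ → [p].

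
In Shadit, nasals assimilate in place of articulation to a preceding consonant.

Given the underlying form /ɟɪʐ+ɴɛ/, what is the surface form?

[ɟɪʐɳɛ]

/ɴ/ is a voiced uvular nasal. The preceding trigger /ʐ/ is retroflex, so /ɴ/ must become retroflex as well.
The voiced retroflex nasal is [ɳ], so /ɴ/ → [ɳ].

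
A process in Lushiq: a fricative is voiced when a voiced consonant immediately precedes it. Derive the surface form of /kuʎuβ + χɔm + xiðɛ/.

/χ/ is a voiceless uvular fricative. The preceding trigger /β/ is voiced, so /χ/ must become voiced as well.
A voiced uvular fricative is [ʁ], so the surface segment is [ʁ].
The same rule applies at the second boundary: /x/ → [ɣ] next to /m/.

[kuʎuβʁɔmɣiðɛ]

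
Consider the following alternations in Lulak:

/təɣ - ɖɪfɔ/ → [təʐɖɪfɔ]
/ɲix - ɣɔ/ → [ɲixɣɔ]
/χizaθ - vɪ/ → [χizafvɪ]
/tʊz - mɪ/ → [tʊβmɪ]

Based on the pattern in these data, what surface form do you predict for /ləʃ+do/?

The data show regressive place assimilation: /ɣ/ → [ʐ] before /ɖ/; /θ/ → [f] before /v/; /z/ → [β] before /m/. In each pair only place changes, matching the following consonant, while manner and voice stay constant.
No alternation appears in [ɲixɣɔ]: there the adjacent consonants already agree in place (/x/ and /ɣ/ are both velar), so this form is consistent with the same rule.
The rule targets /ʃ/ (voiceless postalveolar fricative), which sits before the trigger /d/ (alveolar).
The voiceless alveolar fricative is [s], so /ʃ/ → [s].

[ləsdo]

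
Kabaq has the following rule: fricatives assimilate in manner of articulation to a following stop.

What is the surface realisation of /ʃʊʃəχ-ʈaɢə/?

[ʃʊʃəqʈaɢə]

/χ/ is a voiceless uvular fricative. The following trigger /ʈ/ is a stop, so /χ/ must become a stop as well.
Changing only its manner to stop gives [q] — the voiceless uvular stop.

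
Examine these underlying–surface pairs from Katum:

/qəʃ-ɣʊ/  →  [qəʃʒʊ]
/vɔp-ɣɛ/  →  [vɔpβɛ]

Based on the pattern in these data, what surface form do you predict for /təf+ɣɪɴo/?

The data show progressive place assimilation: /ɣ/ → [ʒ] after /ʃ/; /ɣ/ → [β] after /p/. In each pair only place changes, matching the preceding consonant, while manner and voice stay constant.
/ɣ/ is a voiced velar fricative. The preceding trigger /f/ is labiodental, so /ɣ/ must become labiodental as well.
A voiced labiodental fricative is [v], so the surface segment is [v].

[təfvɪɴo]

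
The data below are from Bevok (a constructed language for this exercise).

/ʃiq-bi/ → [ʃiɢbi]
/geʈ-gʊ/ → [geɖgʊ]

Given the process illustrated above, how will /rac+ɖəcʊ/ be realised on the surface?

[raɟɖəcʊ]

The data show regressive voicing assimilation: /q/ → [ɢ] before /b/; /ʈ/ → [ɖ] before /g/. In each pair only voicing changes, matching the following consonant, while place and manner stay constant.
/c/ is a voiceless palatal stop. The following trigger /ɖ/ is voiced, so /c/ must become voiced as well.
Changing only its voicing to voiced gives [ɟ] — the voiced palatal stop.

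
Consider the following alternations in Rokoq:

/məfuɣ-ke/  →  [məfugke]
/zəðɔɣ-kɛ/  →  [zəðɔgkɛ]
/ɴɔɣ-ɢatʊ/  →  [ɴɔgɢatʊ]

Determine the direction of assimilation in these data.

regressive

Underlying /ɣ/ is realised as [g] next to /k/; /k/ itself does not change.
The change fricative → stop matches the manner of the following /k/, identifying this as manner assimilation.
Checking the remaining alternation: /ɣ/ → [g] before /ɢ/ (fricative → stop, matching a stop) — only manner changes, and always toward the following segment.
Since the segment that changes precedes the conditioning segment, the assimilation is regressive.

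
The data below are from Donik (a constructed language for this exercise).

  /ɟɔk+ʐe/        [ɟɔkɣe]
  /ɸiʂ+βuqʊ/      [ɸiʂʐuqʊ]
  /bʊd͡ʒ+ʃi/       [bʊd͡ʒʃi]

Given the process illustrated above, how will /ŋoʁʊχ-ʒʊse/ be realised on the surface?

[ŋoʁʊχʁʊse]

The data show progressive place assimilation: /ʐ/ → [ɣ] after /k/; /β/ → [ʐ] after /ʂ/. In each pair only place changes, matching the preceding consonant, while manner and voice stay constant.
No alternation appears in [bʊd͡ʒʃi]: there the adjacent consonants already agree in place (/ʃ/ and /d͡ʒ/ are both postalveolar), so this form is consistent with the same rule.
/ʒ/ is a voiced postalveolar fricative. The preceding trigger /χ/ is uvular, so /ʒ/ must become uvular as well.
The voiced uvular fricative is [ʁ], so /ʒ/ → [ʁ].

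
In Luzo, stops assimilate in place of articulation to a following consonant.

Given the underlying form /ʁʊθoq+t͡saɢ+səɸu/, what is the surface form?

[ʁʊθott͡sadsəɸu]

The rule targets /q/ (voiceless uvular stop), which sits before the trigger /t͡s/ (alveolar).
Changing only its place to alveolar gives [t] — the voiceless alveolar stop.
The same rule applies at the second boundary: /ɢ/ → [d] next to /s/.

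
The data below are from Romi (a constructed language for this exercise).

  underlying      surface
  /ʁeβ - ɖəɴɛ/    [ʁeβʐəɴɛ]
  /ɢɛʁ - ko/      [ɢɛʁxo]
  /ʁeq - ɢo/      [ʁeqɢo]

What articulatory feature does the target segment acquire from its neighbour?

manner

Underlying /ɖ/ is realised as [ʐ] next to /β/; /β/ itself does not change.
/ɖ/ is a stop while /β/ is a fricative; the output [ʐ] is a fricative, matching the trigger — so the feature that spreads is manner.
Checking the remaining alternation: /k/ → [x] after /ʁ/ (stop → fricative, matching a fricative) — only manner changes, and always toward the preceding segment.
No alternation appears in [ʁeqɢo]: there the adjacent consonants already agree in manner (/ɢ/ and /q/ are both stops), so this form is consistent with the same rule.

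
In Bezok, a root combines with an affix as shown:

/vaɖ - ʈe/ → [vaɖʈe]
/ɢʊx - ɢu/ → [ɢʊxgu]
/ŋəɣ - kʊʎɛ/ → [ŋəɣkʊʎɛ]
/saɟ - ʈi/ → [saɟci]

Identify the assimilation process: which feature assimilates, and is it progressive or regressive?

Underlying /ɢ/ is realised as [g] next to /x/; /x/ itself does not change.
/ɢ/ is uvular while /x/ is velar; the output [g] is velar, matching the trigger — so the feature that spreads is place.
Manner and voice are unchanged, so the assimilation is partial, not total.
Checking the remaining alternation: /ʈ/ → [c] after /ɟ/ (retroflex → palatal, matching palatal) — only place changes, and always toward the preceding segment.
Nothing changes in [vaɖʈe], [ŋəɣkʊʎɛ]: there the adjacent consonants already agree in place (/ʈ/ and /ɖ/ are both retroflex; /k/ and /ɣ/ are both velar), so these forms are consistent with the same rule.
The trigger is the preceding segment, so the direction is progressive (perseverative).

progressive place assimilation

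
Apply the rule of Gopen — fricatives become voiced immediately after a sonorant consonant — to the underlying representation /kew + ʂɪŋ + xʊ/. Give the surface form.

[kewʐɪŋɣʊ]

/ʂ/ is a voiceless retroflex fricative. The preceding trigger /w/ is voiced, so /ʂ/ must become voiced as well.
Changing only its voicing to voiced gives [ʐ] — the voiced retroflex fricative.
At the second juncture, /x/ likewise becomes [ɣ] adjacent to /ŋ/.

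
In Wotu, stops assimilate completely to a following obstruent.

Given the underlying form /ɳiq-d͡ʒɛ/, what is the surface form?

[ɳid͡ʒd͡ʒɛ]

/q/ is the segment targeted by the rule; it sits immediately before /d͡ʒ/, so it assimilates completely and surfaces as [d͡ʒ].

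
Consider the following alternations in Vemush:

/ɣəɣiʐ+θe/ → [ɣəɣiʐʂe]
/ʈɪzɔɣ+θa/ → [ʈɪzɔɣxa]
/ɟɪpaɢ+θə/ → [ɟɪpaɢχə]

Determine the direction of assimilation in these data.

Comparing underlying and surface forms, /θ/ → [ʂ] is the alternation; the neighbouring /ʐ/ is constant.
The change dental → retroflex matches the place of the preceding /ʐ/, identifying this as place assimilation.
The same holds elsewhere in the data: /θ/ → [x] after /ɣ/ (dental → velar, matching velar); /θ/ → [χ] after /ɢ/ (dental → uvular, matching uvular) — only place changes, and always toward the preceding segment.
The trigger is the preceding segment, so the direction is progressive (perseverative).

progressive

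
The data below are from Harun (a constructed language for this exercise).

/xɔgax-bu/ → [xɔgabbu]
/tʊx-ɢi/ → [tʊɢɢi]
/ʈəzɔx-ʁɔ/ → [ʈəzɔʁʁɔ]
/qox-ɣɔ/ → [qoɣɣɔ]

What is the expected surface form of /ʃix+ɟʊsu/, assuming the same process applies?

[ʃiɟɟʊsu]

The data show regressive total assimilation (/x/ → [b] before /b/; /x/ → [ɢ] before /ɢ/; /x/ → [ʁ] before /ʁ/; /x/ → [ɣ] before /ɣ/): in every case the target segment becomes identical to its following neighbour, copying more than a single feature.
/x/ is the segment targeted by the rule; it sits immediately before /ɟ/, so it assimilates completely and surfaces as [ɟ].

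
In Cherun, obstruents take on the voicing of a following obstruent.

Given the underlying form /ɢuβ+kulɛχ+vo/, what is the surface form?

/β/ is a voiced bilabial fricative. The following trigger /k/ is voiceless, so /β/ must become voiceless as well.
The voiceless bilabial fricative is [ɸ], so /β/ → [ɸ].
The same rule applies at the second boundary: /χ/ → [ʁ] next to /v/.

[ɢuɸkulɛʁvo]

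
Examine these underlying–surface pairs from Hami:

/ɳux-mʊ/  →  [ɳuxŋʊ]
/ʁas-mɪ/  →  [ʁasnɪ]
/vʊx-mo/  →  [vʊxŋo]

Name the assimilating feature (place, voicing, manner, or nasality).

The segment that alternates is /m/, which surfaces as [ŋ] when adjacent to /x/.
The change bilabial → velar matches the place of the preceding /x/, identifying this as place assimilation.
The same holds elsewhere in the data: /m/ → [n] after /s/ (bilabial → alveolar, matching alveolar) — only place changes, and always toward the preceding segment.

place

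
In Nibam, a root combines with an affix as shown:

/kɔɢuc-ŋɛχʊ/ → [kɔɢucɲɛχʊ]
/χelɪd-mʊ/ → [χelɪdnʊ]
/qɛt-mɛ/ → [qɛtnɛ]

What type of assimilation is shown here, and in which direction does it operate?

progressive place assimilation

Underlying /ŋ/ is realised as [ɲ] next to /c/; /c/ itself does not change.
The change velar → palatal matches the place of the preceding /c/, identifying this as place assimilation.
Manner and voice are unchanged, so the assimilation is partial, not total.
The same holds elsewhere in the data: /m/ → [n] after /d/ (bilabial → alveolar, matching alveolar); /m/ → [n] after /t/ (bilabial → alveolar, matching alveolar) — only place changes, and always toward the preceding segment.
Since the segment that changes follows the conditioning segment, the assimilation is progressive.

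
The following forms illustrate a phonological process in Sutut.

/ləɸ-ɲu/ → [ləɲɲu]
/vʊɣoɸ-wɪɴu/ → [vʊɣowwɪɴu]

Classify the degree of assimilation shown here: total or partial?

total assimilation

Underlying /ɸ/ is realised as [ɲ] next to /ɲ/; /ɲ/ itself does not change.
The output [ɲ] is identical to the trigger /ɲ/ — every feature (place, manner, voicing) has been copied — so this is total assimilation.
The remaining alternation confirms this: /ɸ/ → [w] before /w/ — in each case the output is a copy of the following consonant.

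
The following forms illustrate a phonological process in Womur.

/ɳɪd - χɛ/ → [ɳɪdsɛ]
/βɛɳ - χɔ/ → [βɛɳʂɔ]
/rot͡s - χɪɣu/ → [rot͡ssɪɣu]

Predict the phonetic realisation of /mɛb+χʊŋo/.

The data show progressive place assimilation: /χ/ → [s] after /d/; /χ/ → [ʂ] after /ɳ/; /χ/ → [s] after /t͡s/. In each pair only place changes, matching the preceding consonant, while manner and voice stay constant.
The rule targets /χ/ (voiceless uvular fricative), which sits after the trigger /b/ (bilabial).
Changing only its place to bilabial gives [ɸ] — the voiceless bilabial fricative.

[mɛbɸʊŋo]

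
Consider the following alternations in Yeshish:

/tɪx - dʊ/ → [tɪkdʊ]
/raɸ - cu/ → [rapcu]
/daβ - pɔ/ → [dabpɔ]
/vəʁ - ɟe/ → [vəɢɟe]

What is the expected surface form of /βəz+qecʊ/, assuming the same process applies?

The data show regressive manner assimilation: /x/ → [k] before /d/; /ɸ/ → [p] before /c/; /β/ → [b] before /p/; /ʁ/ → [ɢ] before /ɟ/. In each pair only manner changes, matching the following consonant, while place and voice stay constant.
The rule targets /z/ (voiced alveolar fricative), which sits before the trigger /q/ (stop).
The voiced alveolar stop is [d], so /z/ → [d].

[βədqecʊ]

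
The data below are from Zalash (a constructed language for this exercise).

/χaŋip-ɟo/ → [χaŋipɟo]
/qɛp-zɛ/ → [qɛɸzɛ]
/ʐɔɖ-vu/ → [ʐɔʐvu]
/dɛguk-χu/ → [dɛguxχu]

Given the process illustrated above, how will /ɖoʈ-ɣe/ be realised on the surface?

The data show regressive manner assimilation: /p/ → [ɸ] before /z/; /ɖ/ → [ʐ] before /v/; /k/ → [x] before /χ/. In each pair only manner changes, matching the following consonant, while place and voice stay constant.
No alternation appears in [χaŋipɟo]: there the adjacent consonants already agree in manner (/p/ and /ɟ/ are both stops), so this form is consistent with the same rule.
The rule targets /ʈ/ (voiceless retroflex stop), which sits before the trigger /ɣ/ (fricative).
A voiceless retroflex fricative is [ʂ], so the surface segment is [ʂ].

[ɖoʂɣe]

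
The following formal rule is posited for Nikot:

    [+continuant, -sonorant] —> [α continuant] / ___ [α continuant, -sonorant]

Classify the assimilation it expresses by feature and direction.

regressive manner assimilation

The shared variable α links the value of [continuant] on the target to that of the neighbouring obstruent. [continuant] distinguishes stops from fricatives — a manner-of-articulation feature — so this is manner assimilation.
Since the environment is written after the underscore, the trigger follows the target; the direction is regressive.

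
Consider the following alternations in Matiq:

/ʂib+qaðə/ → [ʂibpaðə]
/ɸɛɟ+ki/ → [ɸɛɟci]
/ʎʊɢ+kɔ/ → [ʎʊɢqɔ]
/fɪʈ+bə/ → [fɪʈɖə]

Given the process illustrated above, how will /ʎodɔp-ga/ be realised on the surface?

[ʎodɔpba]

The data show progressive place assimilation: /q/ → [p] after /b/; /k/ → [c] after /ɟ/; /k/ → [q] after /ɢ/; /b/ → [ɖ] after /ʈ/. In each pair only place changes, matching the preceding consonant, while manner and voice stay constant.
/g/ is a voiced velar stop. The preceding trigger /p/ is bilabial, so /g/ must become bilabial as well.
Changing only its place to bilabial gives [b] — the voiced bilabial stop.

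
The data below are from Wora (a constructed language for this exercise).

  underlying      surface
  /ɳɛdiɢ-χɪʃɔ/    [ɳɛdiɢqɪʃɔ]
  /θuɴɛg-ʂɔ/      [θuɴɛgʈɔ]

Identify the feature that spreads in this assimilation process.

manner

Underlying /χ/ is realised as [q] next to /ɢ/; /ɢ/ itself does not change.
The change fricative → stop matches the manner of the preceding /ɢ/, identifying this as manner assimilation.
The same holds elsewhere in the data: /ʂ/ → [ʈ] after /g/ (fricative → stop, matching a stop) — only manner changes, and always toward the preceding segment.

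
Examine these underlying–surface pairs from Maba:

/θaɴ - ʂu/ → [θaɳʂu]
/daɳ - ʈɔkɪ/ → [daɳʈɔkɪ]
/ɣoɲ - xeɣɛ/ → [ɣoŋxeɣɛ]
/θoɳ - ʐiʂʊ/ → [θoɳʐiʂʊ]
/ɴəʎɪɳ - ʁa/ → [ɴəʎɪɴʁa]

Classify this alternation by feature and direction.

The segment that alternates is /ɴ/, which surfaces as [ɳ] when adjacent to /ʂ/.
The change uvular → retroflex matches the place of the following /ʂ/, identifying this as place assimilation.
Manner and voice are unchanged, so the assimilation is partial, not total.
Checking the remaining alternations: /ɲ/ → [ŋ] before /x/ (palatal → velar, matching velar); /ɳ/ → [ɴ] before /ʁ/ (retroflex → uvular, matching uvular) — only place changes, and always toward the following segment.
Nothing changes in [daɳʈɔkɪ], [θoɳʐiʂʊ]: there the adjacent consonants already agree in place (/ɳ/ and /ʈ/ are both retroflex; /ɳ/ and /ʐ/ are both retroflex), so these forms are consistent with the same rule.
Since the segment that changes precedes the conditioning segment, the assimilation is regressive.

regressive place assimilation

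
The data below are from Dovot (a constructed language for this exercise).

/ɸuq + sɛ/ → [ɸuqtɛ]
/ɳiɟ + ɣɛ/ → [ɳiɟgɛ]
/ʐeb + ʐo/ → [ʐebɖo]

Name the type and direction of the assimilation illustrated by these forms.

Comparing underlying and surface forms, /s/ → [t] is the alternation; the neighbouring /q/ is constant.
/s/ is a fricative while /q/ is a stop; the output [t] is a stop, matching the trigger — so the feature that spreads is manner.
Place and voice are unchanged, so the assimilation is partial, not total.
Checking the remaining alternations: /ɣ/ → [g] after /ɟ/ (fricative → stop, matching a stop); /ʐ/ → [ɖ] after /b/ (fricative → stop, matching a stop) — only manner changes, and always toward the preceding segment.
The trigger is the preceding segment, so the direction is progressive (perseverative).

progressive manner assimilation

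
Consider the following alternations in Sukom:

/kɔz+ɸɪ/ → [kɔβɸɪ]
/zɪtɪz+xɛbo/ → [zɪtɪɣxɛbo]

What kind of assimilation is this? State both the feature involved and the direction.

regressive place assimilation

The segment that alternates is /z/, which surfaces as [β] when adjacent to /ɸ/.
The change alveolar → bilabial matches the place of the following /ɸ/, identifying this as place assimilation.
Manner and voice are unchanged, so the assimilation is partial, not total.
The other alternating form patterns the same way: /z/ → [ɣ] before /x/ (alveolar → velar, matching velar) — only place changes, and always toward the following segment.
Since the segment that changes precedes the conditioning segment, the assimilation is regressive.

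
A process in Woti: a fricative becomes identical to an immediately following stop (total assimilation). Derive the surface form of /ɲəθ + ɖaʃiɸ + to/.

[ɲəɖɖaʃitto]

/θ/ is the segment targeted by the rule; it sits immediately before /ɖ/, so it assimilates completely and surfaces as [ɖ].
The same rule applies at the second boundary: /ɸ/ → [t] next to /t/.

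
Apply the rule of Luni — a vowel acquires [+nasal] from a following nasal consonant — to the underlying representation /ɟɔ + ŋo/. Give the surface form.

The vowel /ɔ/ is adjacent to the following nasal /ŋ/, so it acquires [+nasal] and surfaces as [ɔ̃].

[ɟɔ̃ŋo]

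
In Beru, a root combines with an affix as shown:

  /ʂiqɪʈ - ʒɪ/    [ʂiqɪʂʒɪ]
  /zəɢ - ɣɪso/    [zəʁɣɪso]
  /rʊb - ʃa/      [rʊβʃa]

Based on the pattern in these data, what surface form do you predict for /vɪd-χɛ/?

[vɪzχɛ]

The data show regressive manner assimilation: /ʈ/ → [ʂ] before /ʒ/; /ɢ/ → [ʁ] before /ɣ/; /b/ → [β] before /ʃ/. In each pair only manner changes, matching the following consonant, while place and voice stay constant.
/d/ is a voiced alveolar stop. The following trigger /χ/ is a fricative, so /d/ must become a fricative as well.
Changing only its manner to fricative gives [z] — the voiced alveolar fricative.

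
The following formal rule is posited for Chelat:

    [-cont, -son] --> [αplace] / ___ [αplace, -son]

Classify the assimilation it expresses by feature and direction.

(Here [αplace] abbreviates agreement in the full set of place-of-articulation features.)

The shared variable α links the value of the place features (abbreviated [place]) on the target to the same value on the neighbouring segment, so place is the feature that assimilates.
The conditioning segment sits to the right of the focus bar, meaning the trigger follows the segment that changes — regressive assimilation.

regressive place assimilation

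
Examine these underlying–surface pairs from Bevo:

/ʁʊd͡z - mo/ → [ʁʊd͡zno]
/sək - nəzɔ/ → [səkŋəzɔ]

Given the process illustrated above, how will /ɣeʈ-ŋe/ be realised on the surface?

[ɣeʈɳe]

The data show progressive place assimilation: /m/ → [n] after /d͡z/; /n/ → [ŋ] after /k/. In each pair only place changes, matching the preceding consonant, while manner and voice stay constant.
The rule targets /ŋ/ (voiced velar nasal), which sits after the trigger /ʈ/ (retroflex).
A voiced retroflex nasal is [ɳ], so the surface segment is [ɳ].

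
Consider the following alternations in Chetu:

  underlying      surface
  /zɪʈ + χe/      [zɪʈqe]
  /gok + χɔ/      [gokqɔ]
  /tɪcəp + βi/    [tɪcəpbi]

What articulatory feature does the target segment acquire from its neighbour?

manner

Comparing underlying and surface forms, /χ/ → [q] is the alternation; the neighbouring /ʈ/ is constant.
The change fricative → stop matches the manner of the preceding /ʈ/, identifying this as manner assimilation.
Checking the remaining alternations: /χ/ → [q] after /k/ (fricative → stop, matching a stop); /β/ → [b] after /p/ (fricative → stop, matching a stop) — only manner changes, and always toward the preceding segment.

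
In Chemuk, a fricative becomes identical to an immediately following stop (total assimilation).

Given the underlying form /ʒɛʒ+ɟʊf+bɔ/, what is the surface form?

[ʒɛɟɟʊbbɔ]

/ʒ/ is the segment targeted by the rule; it sits immediately before /ɟ/, so it assimilates completely and surfaces as [ɟ].
At the second juncture, /f/ likewise becomes [b] adjacent to /b/.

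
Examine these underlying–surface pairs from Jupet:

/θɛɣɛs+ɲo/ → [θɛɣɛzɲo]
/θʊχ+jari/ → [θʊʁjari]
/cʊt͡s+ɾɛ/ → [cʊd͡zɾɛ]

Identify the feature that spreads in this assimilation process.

Comparing underlying and surface forms, /s/ → [z] is the alternation; the neighbouring /ɲ/ is constant.
The change voiceless → voiced matches the voicing of the following /ɲ/, identifying this as voicing assimilation.
Checking the remaining alternations: /χ/ → [ʁ] before /j/ (voiceless → voiced, matching voiced); /t͡s/ → [d͡z] before /ɾ/ (voiceless → voiced, matching voiced) — only voicing changes, and always toward the following segment.

voicing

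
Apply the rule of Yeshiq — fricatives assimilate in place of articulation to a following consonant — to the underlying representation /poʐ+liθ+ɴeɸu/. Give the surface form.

[pozliχɴeɸu]

/ʐ/ is a voiced retroflex fricative. The following trigger /l/ is alveolar, so /ʐ/ must become alveolar as well.
A voiced alveolar fricative is [z], so the surface segment is [z].
The same rule applies at the second boundary: /θ/ → [χ] next to /ɴ/.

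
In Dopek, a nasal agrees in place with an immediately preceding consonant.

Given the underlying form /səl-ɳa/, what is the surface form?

[səlna]

/ɳ/ is a voiced retroflex nasal. The preceding trigger /l/ is alveolar, so /ɳ/ must become alveolar as well.
The voiced alveolar nasal is [n], so /ɳ/ → [n].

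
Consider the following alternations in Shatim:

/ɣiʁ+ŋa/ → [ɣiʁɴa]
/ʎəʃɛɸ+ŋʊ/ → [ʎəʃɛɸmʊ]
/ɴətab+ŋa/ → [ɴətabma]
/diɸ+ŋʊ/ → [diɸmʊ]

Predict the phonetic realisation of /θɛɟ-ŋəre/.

The data show progressive place assimilation: /ŋ/ → [ɴ] after /ʁ/; /ŋ/ → [m] after /ɸ/; /ŋ/ → [m] after /b/. In each pair only place changes, matching the preceding consonant, while manner and voice stay constant.
/ŋ/ is a voiced velar nasal. The preceding trigger /ɟ/ is palatal, so /ŋ/ must become palatal as well.
The voiced palatal nasal is [ɲ], so /ŋ/ → [ɲ].

[θɛɟɲəre]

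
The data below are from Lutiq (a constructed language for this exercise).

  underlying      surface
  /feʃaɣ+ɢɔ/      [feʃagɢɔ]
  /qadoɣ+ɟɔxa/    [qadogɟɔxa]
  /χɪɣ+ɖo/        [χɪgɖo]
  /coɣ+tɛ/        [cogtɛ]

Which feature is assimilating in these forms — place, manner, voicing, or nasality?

manner

Underlying /ɣ/ is realised as [g] next to /ɢ/; /ɢ/ itself does not change.
/ɣ/ is a fricative while /ɢ/ is a stop; the output [g] is a stop, matching the trigger — so the feature that spreads is manner.
The same holds elsewhere in the data: /ɣ/ → [g] before /ɟ/ (fricative → stop, matching a stop); /ɣ/ → [g] before /ɖ/ (fricative → stop, matching a stop); /ɣ/ → [g] before /t/ (fricative → stop, matching a stop) — only manner changes, and always toward the following segment.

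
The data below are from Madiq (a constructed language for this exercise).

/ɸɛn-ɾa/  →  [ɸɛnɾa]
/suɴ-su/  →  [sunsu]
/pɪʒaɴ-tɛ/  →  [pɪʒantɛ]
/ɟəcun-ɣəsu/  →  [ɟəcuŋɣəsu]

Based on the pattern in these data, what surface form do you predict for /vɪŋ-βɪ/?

[vɪmβɪ]

The data show regressive place assimilation: /ɴ/ → [n] before /s/; /ɴ/ → [n] before /t/; /n/ → [ŋ] before /ɣ/. In each pair only place changes, matching the following consonant, while manner and voice stay constant.
No alternation appears in [ɸɛnɾa]: there the adjacent consonants already agree in place (/n/ and /ɾ/ are both alveolar), so this form is consistent with the same rule.
/ŋ/ is a voiced velar nasal. The following trigger /β/ is bilabial, so /ŋ/ must become bilabial as well.
The voiced bilabial nasal is [m], so /ŋ/ → [m].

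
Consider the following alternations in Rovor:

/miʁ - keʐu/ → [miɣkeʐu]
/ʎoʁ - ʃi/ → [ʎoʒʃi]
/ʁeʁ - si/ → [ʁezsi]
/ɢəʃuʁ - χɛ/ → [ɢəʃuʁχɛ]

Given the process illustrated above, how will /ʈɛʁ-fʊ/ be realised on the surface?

The data show regressive place assimilation: /ʁ/ → [ɣ] before /k/; /ʁ/ → [ʒ] before /ʃ/; /ʁ/ → [z] before /s/. In each pair only place changes, matching the following consonant, while manner and voice stay constant.
No alternation appears in [ɢəʃuʁχɛ]: there the adjacent consonants already agree in place (/ʁ/ and /χ/ are both uvular), so this form is consistent with the same rule.
/ʁ/ is a voiced uvular fricative. The following trigger /f/ is labiodental, so /ʁ/ must become labiodental as well.
The voiced labiodental fricative is [v], so /ʁ/ → [v].

[ʈɛvfʊ]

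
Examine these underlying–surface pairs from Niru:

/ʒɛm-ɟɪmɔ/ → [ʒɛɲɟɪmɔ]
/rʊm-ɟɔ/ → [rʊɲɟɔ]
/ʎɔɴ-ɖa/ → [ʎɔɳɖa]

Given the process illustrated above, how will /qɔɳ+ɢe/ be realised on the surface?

[qɔɴɢe]

The data show regressive place assimilation: /m/ → [ɲ] before /ɟ/; /ɴ/ → [ɳ] before /ɖ/. In each pair only place changes, matching the following consonant, while manner and voice stay constant.
/ɳ/ is a voiced retroflex nasal. The following trigger /ɢ/ is uvular, so /ɳ/ must become uvular as well.
The voiced uvular nasal is [ɴ], so /ɳ/ → [ɴ].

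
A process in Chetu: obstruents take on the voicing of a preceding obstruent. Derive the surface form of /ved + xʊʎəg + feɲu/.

/x/ is a voiceless velar fricative. The preceding trigger /d/ is voiced, so /x/ must become voiced as well.
Changing only its voicing to voiced gives [ɣ] — the voiced velar fricative.
At the second juncture, /f/ likewise becomes [v] adjacent to /g/.

[vedɣʊʎəgveɲu]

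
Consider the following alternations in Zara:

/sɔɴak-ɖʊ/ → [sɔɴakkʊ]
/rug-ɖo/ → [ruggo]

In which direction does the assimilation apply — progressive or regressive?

The segment that alternates is /ɖ/, which surfaces as [k] when adjacent to /k/.
The output [k] is identical to the trigger /k/ — every feature (place, manner, voicing) has been copied — so this is total assimilation.
The other form behaves the same way: /ɖ/ → [g] after /g/ — in each case the output is a copy of the preceding consonant.
Since the segment that changes follows the conditioning segment, the assimilation is progressive.

progressive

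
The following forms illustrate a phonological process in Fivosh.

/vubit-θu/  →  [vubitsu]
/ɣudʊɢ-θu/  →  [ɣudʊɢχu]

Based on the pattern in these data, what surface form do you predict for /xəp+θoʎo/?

[xəpɸoʎo]

The data show progressive place assimilation: /θ/ → [s] after /t/; /θ/ → [χ] after /ɢ/. In each pair only place changes, matching the preceding consonant, while manner and voice stay constant.
/θ/ is a voiceless dental fricative. The preceding trigger /p/ is bilabial, so /θ/ must become bilabial as well.
Changing only its place to bilabial gives [ɸ] — the voiceless bilabial fricative.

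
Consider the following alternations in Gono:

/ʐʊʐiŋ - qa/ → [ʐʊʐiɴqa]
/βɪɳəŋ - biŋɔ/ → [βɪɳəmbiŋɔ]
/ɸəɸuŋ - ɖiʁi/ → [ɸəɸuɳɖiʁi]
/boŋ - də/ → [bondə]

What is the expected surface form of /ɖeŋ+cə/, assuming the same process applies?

[ɖeɲcə]

The data show regressive place assimilation: /ŋ/ → [ɴ] before /q/; /ŋ/ → [m] before /b/; /ŋ/ → [ɳ] before /ɖ/; /ŋ/ → [n] before /d/. In each pair only place changes, matching the following consonant, while manner and voice stay constant.
/ŋ/ is a voiced velar nasal. The following trigger /c/ is palatal, so /ŋ/ must become palatal as well.
A voiced palatal nasal is [ɲ], so the surface segment is [ɲ].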